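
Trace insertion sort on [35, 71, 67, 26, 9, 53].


Initial: [35, 71, 67, 26, 9, 53]
Insert 71: [35, 71, 67, 26, 9, 53]
Insert 67: [35, 67, 71, 26, 9, 53]
Insert 26: [26, 35, 67, 71, 9, 53]
Insert 9: [9, 26, 35, 67, 71, 53]
Insert 53: [9, 26, 35, 53, 67, 71]

Sorted: [9, 26, 35, 53, 67, 71]


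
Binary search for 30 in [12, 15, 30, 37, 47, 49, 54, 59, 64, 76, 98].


Step 1: lo=0, hi=10, mid=5, val=49
Step 2: lo=0, hi=4, mid=2, val=30

Found at index 2


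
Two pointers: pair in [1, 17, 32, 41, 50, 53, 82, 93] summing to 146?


lo=0(1)+hi=7(93)=94
lo=1(17)+hi=7(93)=110
lo=2(32)+hi=7(93)=125
lo=3(41)+hi=7(93)=134
lo=4(50)+hi=7(93)=143
lo=5(53)+hi=7(93)=146

Yes: 53+93=146


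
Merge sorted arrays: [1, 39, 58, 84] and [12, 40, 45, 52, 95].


Take 1 from A
Take 12 from B
Take 39 from A
Take 40 from B
Take 45 from B
Take 52 from B
Take 58 from A
Take 84 from A

Merged: [1, 12, 39, 40, 45, 52, 58, 84, 95]


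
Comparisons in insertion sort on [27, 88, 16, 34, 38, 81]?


Algorithm: insertion sort
Input: [27, 88, 16, 34, 38, 81]
Sorted: [16, 27, 34, 38, 81, 88]

9


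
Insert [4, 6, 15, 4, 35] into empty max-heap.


Insert 4: [4]
Insert 6: [6, 4]
Insert 15: [15, 4, 6]
Insert 4: [15, 4, 6, 4]
Insert 35: [35, 15, 6, 4, 4]

Final heap: [35, 15, 6, 4, 4]


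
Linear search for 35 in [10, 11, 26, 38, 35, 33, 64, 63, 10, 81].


i=0: 10!=35
i=1: 11!=35
i=2: 26!=35
i=3: 38!=35
i=4: 35==35 found!

Found at 4, 5 comps


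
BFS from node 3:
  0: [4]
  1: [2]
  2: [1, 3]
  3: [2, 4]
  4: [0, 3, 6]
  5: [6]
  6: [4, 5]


Visit 3, enqueue [2, 4]
Visit 2, enqueue [1]
Visit 4, enqueue [0, 6]
Visit 1, enqueue []
Visit 0, enqueue []
Visit 6, enqueue [5]
Visit 5, enqueue []

BFS order: [3, 2, 4, 1, 0, 6, 5]


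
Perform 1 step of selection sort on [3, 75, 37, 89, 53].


Initial: [3, 75, 37, 89, 53]
Step 1: min=3 at 0
  Swap: [3, 75, 37, 89, 53]

After 1 step: [3, 75, 37, 89, 53]


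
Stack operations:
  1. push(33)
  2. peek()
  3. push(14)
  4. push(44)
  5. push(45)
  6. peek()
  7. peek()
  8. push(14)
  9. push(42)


push(33) -> [33]
peek()->33
push(14) -> [33, 14]
push(44) -> [33, 14, 44]
push(45) -> [33, 14, 44, 45]
peek()->45
peek()->45
push(14) -> [33, 14, 44, 45, 14]
push(42) -> [33, 14, 44, 45, 14, 42]

Final stack: [33, 14, 44, 45, 14, 42]


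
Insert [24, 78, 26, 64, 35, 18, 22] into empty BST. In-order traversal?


Insert 24: root
Insert 78: R from 24
Insert 26: R from 24 -> L from 78
Insert 64: R from 24 -> L from 78 -> R from 26
Insert 35: R from 24 -> L from 78 -> R from 26 -> L from 64
Insert 18: L from 24
Insert 22: L from 24 -> R from 18

In-order: [18, 22, 24, 26, 35, 64, 78]


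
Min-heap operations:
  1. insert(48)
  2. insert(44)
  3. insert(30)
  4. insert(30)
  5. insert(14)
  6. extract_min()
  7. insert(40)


insert(48) -> [48]
insert(44) -> [44, 48]
insert(30) -> [30, 48, 44]
insert(30) -> [30, 30, 44, 48]
insert(14) -> [14, 30, 44, 48, 30]
extract_min()->14, [30, 30, 44, 48]
insert(40) -> [30, 30, 44, 48, 40]

Final heap: [30, 30, 44, 48, 40]


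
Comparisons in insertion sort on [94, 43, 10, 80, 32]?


Algorithm: insertion sort
Input: [94, 43, 10, 80, 32]
Sorted: [10, 32, 43, 80, 94]

9


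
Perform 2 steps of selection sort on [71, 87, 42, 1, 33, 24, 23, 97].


Initial: [71, 87, 42, 1, 33, 24, 23, 97]
Step 1: min=1 at 3
  Swap: [1, 87, 42, 71, 33, 24, 23, 97]
Step 2: min=23 at 6
  Swap: [1, 23, 42, 71, 33, 24, 87, 97]

After 2 steps: [1, 23, 42, 71, 33, 24, 87, 97]


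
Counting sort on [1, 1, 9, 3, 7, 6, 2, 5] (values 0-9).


Input: [1, 1, 9, 3, 7, 6, 2, 5]
Counts: [0, 2, 1, 1, 0, 1, 1, 1, 0, 1]

Sorted: [1, 1, 2, 3, 5, 6, 7, 9]


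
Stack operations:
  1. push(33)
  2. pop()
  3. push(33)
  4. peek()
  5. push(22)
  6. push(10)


push(33) -> [33]
pop()->33, []
push(33) -> [33]
peek()->33
push(22) -> [33, 22]
push(10) -> [33, 22, 10]

Final stack: [33, 22, 10]


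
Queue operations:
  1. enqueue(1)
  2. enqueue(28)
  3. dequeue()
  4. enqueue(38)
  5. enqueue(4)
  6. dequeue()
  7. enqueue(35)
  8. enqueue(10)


enqueue(1) -> [1]
enqueue(28) -> [1, 28]
dequeue()->1, [28]
enqueue(38) -> [28, 38]
enqueue(4) -> [28, 38, 4]
dequeue()->28, [38, 4]
enqueue(35) -> [38, 4, 35]
enqueue(10) -> [38, 4, 35, 10]

Final queue: [38, 4, 35, 10]


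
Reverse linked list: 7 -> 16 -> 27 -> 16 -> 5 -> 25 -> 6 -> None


Step 1: curr=7, set curr.next=prev(None) | reversed so far: 7
Step 2: curr=16, set curr.next=prev(7) | reversed so far: 16 -> 7
Step 3: curr=27, set curr.next=prev(16) | reversed so far: 27 -> 16 -> 7
Step 4: curr=16, set curr.next=prev(27) | reversed so far: 16 -> 27 -> 16 -> 7
Step 5: curr=5, set curr.next=prev(16) | reversed so far: 5 -> 16 -> 27 -> 16 -> 7
Step 6: curr=25, set curr.next=prev(5) | reversed so far: 25 -> 5 -> 16 -> 27 -> 16 -> 7
Step 7: curr=6, set curr.next=prev(25) | reversed so far: 6 -> 25 -> 5 -> 16 -> 27 -> 16 -> 7

6 -> 25 -> 5 -> 16 -> 27 -> 16 -> 7 -> None


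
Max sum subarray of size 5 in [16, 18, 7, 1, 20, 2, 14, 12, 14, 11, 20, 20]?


[0:5]: 62
[1:6]: 48
[2:7]: 44
[3:8]: 49
[4:9]: 62
[5:10]: 53
[6:11]: 71
[7:12]: 77

Max: 77 at [7:12]


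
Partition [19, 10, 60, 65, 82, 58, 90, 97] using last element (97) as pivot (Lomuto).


Pivot: 97
  19 <= 97: advance i (no swap)
  10 <= 97: advance i (no swap)
  60 <= 97: advance i (no swap)
  65 <= 97: advance i (no swap)
  82 <= 97: advance i (no swap)
  58 <= 97: advance i (no swap)
  90 <= 97: advance i (no swap)
Place pivot at 7: [19, 10, 60, 65, 82, 58, 90, 97]

Partitioned: [19, 10, 60, 65, 82, 58, 90, 97]


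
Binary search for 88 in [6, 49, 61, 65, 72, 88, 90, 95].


Step 1: lo=0, hi=7, mid=3, val=65
Step 2: lo=4, hi=7, mid=5, val=88

Found at index 5


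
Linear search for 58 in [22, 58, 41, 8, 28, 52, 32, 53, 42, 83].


i=0: 22!=58
i=1: 58==58 found!

Found at 1, 2 comps


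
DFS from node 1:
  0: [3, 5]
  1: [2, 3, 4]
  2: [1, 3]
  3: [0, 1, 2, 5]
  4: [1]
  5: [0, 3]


Visit 1, push [4, 3, 2]
Visit 2, push [3]
Visit 3, push [5, 0]
Visit 0, push [5]
Visit 5, push []
Visit 4, push []

DFS order: [1, 2, 3, 0, 5, 4]


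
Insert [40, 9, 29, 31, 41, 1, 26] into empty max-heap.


Insert 40: [40]
Insert 9: [40, 9]
Insert 29: [40, 9, 29]
Insert 31: [40, 31, 29, 9]
Insert 41: [41, 40, 29, 9, 31]
Insert 1: [41, 40, 29, 9, 31, 1]
Insert 26: [41, 40, 29, 9, 31, 1, 26]

Final heap: [41, 40, 29, 9, 31, 1, 26]


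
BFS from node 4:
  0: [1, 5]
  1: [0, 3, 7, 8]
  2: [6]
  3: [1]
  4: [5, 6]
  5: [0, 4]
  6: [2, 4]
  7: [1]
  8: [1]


Visit 4, enqueue [5, 6]
Visit 5, enqueue [0]
Visit 6, enqueue [2]
Visit 0, enqueue [1]
Visit 2, enqueue []
Visit 1, enqueue [3, 7, 8]
Visit 3, enqueue []
Visit 7, enqueue []
Visit 8, enqueue []

BFS order: [4, 5, 6, 0, 2, 1, 3, 7, 8]


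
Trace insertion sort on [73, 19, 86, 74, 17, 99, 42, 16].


Initial: [73, 19, 86, 74, 17, 99, 42, 16]
Insert 19: [19, 73, 86, 74, 17, 99, 42, 16]
Insert 86: [19, 73, 86, 74, 17, 99, 42, 16]
Insert 74: [19, 73, 74, 86, 17, 99, 42, 16]
Insert 17: [17, 19, 73, 74, 86, 99, 42, 16]
Insert 99: [17, 19, 73, 74, 86, 99, 42, 16]
Insert 42: [17, 19, 42, 73, 74, 86, 99, 16]
Insert 16: [16, 17, 19, 42, 73, 74, 86, 99]

Sorted: [16, 17, 19, 42, 73, 74, 86, 99]


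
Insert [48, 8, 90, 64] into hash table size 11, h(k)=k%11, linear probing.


Insert 48: h=4 -> slot 4
Insert 8: h=8 -> slot 8
Insert 90: h=2 -> slot 2
Insert 64: h=9 -> slot 9

Table: [None, None, 90, None, 48, None, None, None, 8, 64, None]


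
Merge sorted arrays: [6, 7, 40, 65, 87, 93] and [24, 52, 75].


Take 6 from A
Take 7 from A
Take 24 from B
Take 40 from A
Take 52 from B
Take 65 from A
Take 75 from B

Merged: [6, 7, 24, 40, 52, 65, 75, 87, 93]


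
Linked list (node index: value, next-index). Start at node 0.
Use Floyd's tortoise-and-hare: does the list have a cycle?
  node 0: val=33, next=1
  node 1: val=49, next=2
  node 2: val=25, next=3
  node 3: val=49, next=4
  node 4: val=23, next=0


Floyd's tortoise (slow, +1) and hare (fast, +2):
  init: slow=0, fast=0
  step 1: slow=1, fast=2
  step 2: slow=2, fast=4
  step 3: slow=3, fast=1
  step 4: slow=4, fast=3
  step 5: slow=0, fast=0
  slow == fast at node 0: cycle detected

Cycle: yes


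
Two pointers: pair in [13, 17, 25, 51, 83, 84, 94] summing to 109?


lo=0(13)+hi=6(94)=107
lo=1(17)+hi=6(94)=111
lo=1(17)+hi=5(84)=101
lo=2(25)+hi=5(84)=109

Yes: 25+84=109


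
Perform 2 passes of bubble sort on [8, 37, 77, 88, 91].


Initial: [8, 37, 77, 88, 91]
Pass 1: [8, 37, 77, 88, 91] (0 swaps)
Pass 2: [8, 37, 77, 88, 91] (0 swaps)

After 2 passes: [8, 37, 77, 88, 91]


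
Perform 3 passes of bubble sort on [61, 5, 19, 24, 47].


Initial: [61, 5, 19, 24, 47]
Pass 1: [5, 19, 24, 47, 61] (4 swaps)
Pass 2: [5, 19, 24, 47, 61] (0 swaps)
Pass 3: [5, 19, 24, 47, 61] (0 swaps)

After 3 passes: [5, 19, 24, 47, 61]


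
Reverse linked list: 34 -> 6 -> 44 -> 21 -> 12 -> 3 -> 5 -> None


Step 1: curr=34, set curr.next=prev(None) | reversed so far: 34
Step 2: curr=6, set curr.next=prev(34) | reversed so far: 6 -> 34
Step 3: curr=44, set curr.next=prev(6) | reversed so far: 44 -> 6 -> 34
Step 4: curr=21, set curr.next=prev(44) | reversed so far: 21 -> 44 -> 6 -> 34
Step 5: curr=12, set curr.next=prev(21) | reversed so far: 12 -> 21 -> 44 -> 6 -> 34
Step 6: curr=3, set curr.next=prev(12) | reversed so far: 3 -> 12 -> 21 -> 44 -> 6 -> 34
Step 7: curr=5, set curr.next=prev(3) | reversed so far: 5 -> 3 -> 12 -> 21 -> 44 -> 6 -> 34

5 -> 3 -> 12 -> 21 -> 44 -> 6 -> 34 -> None


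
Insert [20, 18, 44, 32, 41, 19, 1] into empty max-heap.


Insert 20: [20]
Insert 18: [20, 18]
Insert 44: [44, 18, 20]
Insert 32: [44, 32, 20, 18]
Insert 41: [44, 41, 20, 18, 32]
Insert 19: [44, 41, 20, 18, 32, 19]
Insert 1: [44, 41, 20, 18, 32, 19, 1]

Final heap: [44, 41, 20, 18, 32, 19, 1]


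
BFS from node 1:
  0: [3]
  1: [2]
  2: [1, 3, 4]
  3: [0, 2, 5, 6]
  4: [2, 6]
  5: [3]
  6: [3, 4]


Visit 1, enqueue [2]
Visit 2, enqueue [3, 4]
Visit 3, enqueue [0, 5, 6]
Visit 4, enqueue []
Visit 0, enqueue []
Visit 5, enqueue []
Visit 6, enqueue []

BFS order: [1, 2, 3, 4, 0, 5, 6]


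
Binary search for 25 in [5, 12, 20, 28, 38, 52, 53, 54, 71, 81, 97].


Step 1: lo=0, hi=10, mid=5, val=52
Step 2: lo=0, hi=4, mid=2, val=20
Step 3: lo=3, hi=4, mid=3, val=28

Not found


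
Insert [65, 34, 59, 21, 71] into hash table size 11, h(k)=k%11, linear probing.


Insert 65: h=10 -> slot 10
Insert 34: h=1 -> slot 1
Insert 59: h=4 -> slot 4
Insert 21: h=10, 1 probes -> slot 0
Insert 71: h=5 -> slot 5

Table: [21, 34, None, None, 59, 71, None, None, None, None, 65]


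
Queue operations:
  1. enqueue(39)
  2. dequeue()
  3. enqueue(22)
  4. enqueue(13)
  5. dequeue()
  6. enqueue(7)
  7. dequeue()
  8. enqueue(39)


enqueue(39) -> [39]
dequeue()->39, []
enqueue(22) -> [22]
enqueue(13) -> [22, 13]
dequeue()->22, [13]
enqueue(7) -> [13, 7]
dequeue()->13, [7]
enqueue(39) -> [7, 39]

Final queue: [7, 39]


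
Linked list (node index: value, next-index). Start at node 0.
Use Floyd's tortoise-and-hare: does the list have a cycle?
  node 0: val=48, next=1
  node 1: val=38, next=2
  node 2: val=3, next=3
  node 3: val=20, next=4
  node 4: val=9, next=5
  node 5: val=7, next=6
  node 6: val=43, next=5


Floyd's tortoise (slow, +1) and hare (fast, +2):
  init: slow=0, fast=0
  step 1: slow=1, fast=2
  step 2: slow=2, fast=4
  step 3: slow=3, fast=6
  step 4: slow=4, fast=6
  step 5: slow=5, fast=6
  step 6: slow=6, fast=6
  slow == fast at node 6: cycle detected

Cycle: yes


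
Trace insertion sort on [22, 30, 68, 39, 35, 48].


Initial: [22, 30, 68, 39, 35, 48]
Insert 30: [22, 30, 68, 39, 35, 48]
Insert 68: [22, 30, 68, 39, 35, 48]
Insert 39: [22, 30, 39, 68, 35, 48]
Insert 35: [22, 30, 35, 39, 68, 48]
Insert 48: [22, 30, 35, 39, 48, 68]

Sorted: [22, 30, 35, 39, 48, 68]


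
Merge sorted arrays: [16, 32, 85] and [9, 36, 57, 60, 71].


Take 9 from B
Take 16 from A
Take 32 from A
Take 36 from B
Take 57 from B
Take 60 from B
Take 71 from B

Merged: [9, 16, 32, 36, 57, 60, 71, 85]


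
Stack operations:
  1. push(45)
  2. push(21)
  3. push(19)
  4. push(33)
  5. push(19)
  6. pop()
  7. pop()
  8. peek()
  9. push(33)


push(45) -> [45]
push(21) -> [45, 21]
push(19) -> [45, 21, 19]
push(33) -> [45, 21, 19, 33]
push(19) -> [45, 21, 19, 33, 19]
pop()->19, [45, 21, 19, 33]
pop()->33, [45, 21, 19]
peek()->19
push(33) -> [45, 21, 19, 33]

Final stack: [45, 21, 19, 33]


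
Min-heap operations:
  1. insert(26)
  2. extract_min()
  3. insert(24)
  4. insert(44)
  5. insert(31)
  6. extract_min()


insert(26) -> [26]
extract_min()->26, []
insert(24) -> [24]
insert(44) -> [24, 44]
insert(31) -> [24, 44, 31]
extract_min()->24, [31, 44]

Final heap: [31, 44]


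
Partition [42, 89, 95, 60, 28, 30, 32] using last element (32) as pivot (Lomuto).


Pivot: 32
  28 <= 32: swap -> [28, 89, 95, 60, 42, 30, 32]
  30 <= 32: swap -> [28, 30, 95, 60, 42, 89, 32]
Place pivot at 2: [28, 30, 32, 60, 42, 89, 95]

Partitioned: [28, 30, 32, 60, 42, 89, 95]


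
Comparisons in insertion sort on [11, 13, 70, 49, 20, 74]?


Algorithm: insertion sort
Input: [11, 13, 70, 49, 20, 74]
Sorted: [11, 13, 20, 49, 70, 74]

8


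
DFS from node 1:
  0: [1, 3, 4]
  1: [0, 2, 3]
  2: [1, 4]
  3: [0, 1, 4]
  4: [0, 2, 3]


Visit 1, push [3, 2, 0]
Visit 0, push [4, 3]
Visit 3, push [4]
Visit 4, push [2]
Visit 2, push []

DFS order: [1, 0, 3, 4, 2]


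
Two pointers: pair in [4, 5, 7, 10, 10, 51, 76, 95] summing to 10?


lo=0(4)+hi=7(95)=99
lo=0(4)+hi=6(76)=80
lo=0(4)+hi=5(51)=55
lo=0(4)+hi=4(10)=14
lo=0(4)+hi=3(10)=14
lo=0(4)+hi=2(7)=11
lo=0(4)+hi=1(5)=9

No pair found


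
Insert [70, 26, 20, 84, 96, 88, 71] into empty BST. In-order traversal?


Insert 70: root
Insert 26: L from 70
Insert 20: L from 70 -> L from 26
Insert 84: R from 70
Insert 96: R from 70 -> R from 84
Insert 88: R from 70 -> R from 84 -> L from 96
Insert 71: R from 70 -> L from 84

In-order: [20, 26, 70, 71, 84, 88, 96]


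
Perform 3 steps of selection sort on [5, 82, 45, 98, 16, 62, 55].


Initial: [5, 82, 45, 98, 16, 62, 55]
Step 1: min=5 at 0
  Swap: [5, 82, 45, 98, 16, 62, 55]
Step 2: min=16 at 4
  Swap: [5, 16, 45, 98, 82, 62, 55]
Step 3: min=45 at 2
  Swap: [5, 16, 45, 98, 82, 62, 55]

After 3 steps: [5, 16, 45, 98, 82, 62, 55]


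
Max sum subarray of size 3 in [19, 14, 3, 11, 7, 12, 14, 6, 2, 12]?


[0:3]: 36
[1:4]: 28
[2:5]: 21
[3:6]: 30
[4:7]: 33
[5:8]: 32
[6:9]: 22
[7:10]: 20

Max: 36 at [0:3]


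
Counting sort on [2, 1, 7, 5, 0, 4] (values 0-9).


Input: [2, 1, 7, 5, 0, 4]
Counts: [1, 1, 1, 0, 1, 1, 0, 1, 0, 0]

Sorted: [0, 1, 2, 4, 5, 7]


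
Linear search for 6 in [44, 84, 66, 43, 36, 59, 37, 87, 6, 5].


i=0: 44!=6
i=1: 84!=6
i=2: 66!=6
i=3: 43!=6
i=4: 36!=6
i=5: 59!=6
i=6: 37!=6
i=7: 87!=6
i=8: 6==6 found!

Found at 8, 9 comps


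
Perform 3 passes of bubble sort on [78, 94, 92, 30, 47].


Initial: [78, 94, 92, 30, 47]
Pass 1: [78, 92, 30, 47, 94] (3 swaps)
Pass 2: [78, 30, 47, 92, 94] (2 swaps)
Pass 3: [30, 47, 78, 92, 94] (2 swaps)

After 3 passes: [30, 47, 78, 92, 94]


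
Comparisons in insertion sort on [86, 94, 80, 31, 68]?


Algorithm: insertion sort
Input: [86, 94, 80, 31, 68]
Sorted: [31, 68, 80, 86, 94]

10


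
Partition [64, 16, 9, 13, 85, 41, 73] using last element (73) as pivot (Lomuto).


Pivot: 73
  64 <= 73: advance i (no swap)
  16 <= 73: advance i (no swap)
  9 <= 73: advance i (no swap)
  13 <= 73: advance i (no swap)
  41 <= 73: swap -> [64, 16, 9, 13, 41, 85, 73]
Place pivot at 5: [64, 16, 9, 13, 41, 73, 85]

Partitioned: [64, 16, 9, 13, 41, 73, 85]


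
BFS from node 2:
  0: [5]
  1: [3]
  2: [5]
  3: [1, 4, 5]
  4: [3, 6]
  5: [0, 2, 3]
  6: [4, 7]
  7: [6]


Visit 2, enqueue [5]
Visit 5, enqueue [0, 3]
Visit 0, enqueue []
Visit 3, enqueue [1, 4]
Visit 1, enqueue []
Visit 4, enqueue [6]
Visit 6, enqueue [7]
Visit 7, enqueue []

BFS order: [2, 5, 0, 3, 1, 4, 6, 7]


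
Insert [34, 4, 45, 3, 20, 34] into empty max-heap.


Insert 34: [34]
Insert 4: [34, 4]
Insert 45: [45, 4, 34]
Insert 3: [45, 4, 34, 3]
Insert 20: [45, 20, 34, 3, 4]
Insert 34: [45, 20, 34, 3, 4, 34]

Final heap: [45, 20, 34, 3, 4, 34]


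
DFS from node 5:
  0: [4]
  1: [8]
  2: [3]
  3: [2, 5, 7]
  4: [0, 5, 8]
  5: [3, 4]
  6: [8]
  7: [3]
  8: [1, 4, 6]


Visit 5, push [4, 3]
Visit 3, push [7, 2]
Visit 2, push []
Visit 7, push []
Visit 4, push [8, 0]
Visit 0, push []
Visit 8, push [6, 1]
Visit 1, push []
Visit 6, push []

DFS order: [5, 3, 2, 7, 4, 0, 8, 1, 6]


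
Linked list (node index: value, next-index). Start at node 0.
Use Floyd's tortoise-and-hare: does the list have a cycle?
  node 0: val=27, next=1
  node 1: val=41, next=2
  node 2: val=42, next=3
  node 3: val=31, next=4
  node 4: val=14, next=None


Floyd's tortoise (slow, +1) and hare (fast, +2):
  init: slow=0, fast=0
  step 1: slow=1, fast=2
  step 2: slow=2, fast=4
  step 3: fast -> None, no cycle

Cycle: no


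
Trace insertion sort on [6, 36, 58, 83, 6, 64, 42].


Initial: [6, 36, 58, 83, 6, 64, 42]
Insert 36: [6, 36, 58, 83, 6, 64, 42]
Insert 58: [6, 36, 58, 83, 6, 64, 42]
Insert 83: [6, 36, 58, 83, 6, 64, 42]
Insert 6: [6, 6, 36, 58, 83, 64, 42]
Insert 64: [6, 6, 36, 58, 64, 83, 42]
Insert 42: [6, 6, 36, 42, 58, 64, 83]

Sorted: [6, 6, 36, 42, 58, 64, 83]


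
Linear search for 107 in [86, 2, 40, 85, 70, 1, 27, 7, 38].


i=0: 86!=107
i=1: 2!=107
i=2: 40!=107
i=3: 85!=107
i=4: 70!=107
i=5: 1!=107
i=6: 27!=107
i=7: 7!=107
i=8: 38!=107

Not found, 9 comps


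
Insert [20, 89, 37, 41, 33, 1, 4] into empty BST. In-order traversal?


Insert 20: root
Insert 89: R from 20
Insert 37: R from 20 -> L from 89
Insert 41: R from 20 -> L from 89 -> R from 37
Insert 33: R from 20 -> L from 89 -> L from 37
Insert 1: L from 20
Insert 4: L from 20 -> R from 1

In-order: [1, 4, 20, 33, 37, 41, 89]


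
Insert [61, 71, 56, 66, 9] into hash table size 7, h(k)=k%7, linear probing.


Insert 61: h=5 -> slot 5
Insert 71: h=1 -> slot 1
Insert 56: h=0 -> slot 0
Insert 66: h=3 -> slot 3
Insert 9: h=2 -> slot 2

Table: [56, 71, 9, 66, None, 61, None]


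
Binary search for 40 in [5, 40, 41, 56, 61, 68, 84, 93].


Step 1: lo=0, hi=7, mid=3, val=56
Step 2: lo=0, hi=2, mid=1, val=40

Found at index 1


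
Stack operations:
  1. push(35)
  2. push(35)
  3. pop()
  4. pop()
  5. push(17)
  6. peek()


push(35) -> [35]
push(35) -> [35, 35]
pop()->35, [35]
pop()->35, []
push(17) -> [17]
peek()->17

Final stack: [17]


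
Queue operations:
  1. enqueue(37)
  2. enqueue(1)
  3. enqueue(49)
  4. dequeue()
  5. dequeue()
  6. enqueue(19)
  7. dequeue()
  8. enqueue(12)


enqueue(37) -> [37]
enqueue(1) -> [37, 1]
enqueue(49) -> [37, 1, 49]
dequeue()->37, [1, 49]
dequeue()->1, [49]
enqueue(19) -> [49, 19]
dequeue()->49, [19]
enqueue(12) -> [19, 12]

Final queue: [19, 12]


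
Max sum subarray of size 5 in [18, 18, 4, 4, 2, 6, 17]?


[0:5]: 46
[1:6]: 34
[2:7]: 33

Max: 46 at [0:5]


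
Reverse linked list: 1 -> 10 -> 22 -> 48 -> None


Step 1: curr=1, set curr.next=prev(None) | reversed so far: 1
Step 2: curr=10, set curr.next=prev(1) | reversed so far: 10 -> 1
Step 3: curr=22, set curr.next=prev(10) | reversed so far: 22 -> 10 -> 1
Step 4: curr=48, set curr.next=prev(22) | reversed so far: 48 -> 22 -> 10 -> 1

48 -> 22 -> 10 -> 1 -> None


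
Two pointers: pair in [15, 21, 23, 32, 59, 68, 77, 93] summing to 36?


lo=0(15)+hi=7(93)=108
lo=0(15)+hi=6(77)=92
lo=0(15)+hi=5(68)=83
lo=0(15)+hi=4(59)=74
lo=0(15)+hi=3(32)=47
lo=0(15)+hi=2(23)=38
lo=0(15)+hi=1(21)=36

Yes: 15+21=36


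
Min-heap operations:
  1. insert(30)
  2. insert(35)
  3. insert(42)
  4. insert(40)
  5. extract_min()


insert(30) -> [30]
insert(35) -> [30, 35]
insert(42) -> [30, 35, 42]
insert(40) -> [30, 35, 42, 40]
extract_min()->30, [35, 40, 42]

Final heap: [35, 40, 42]


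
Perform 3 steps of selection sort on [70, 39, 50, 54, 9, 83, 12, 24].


Initial: [70, 39, 50, 54, 9, 83, 12, 24]
Step 1: min=9 at 4
  Swap: [9, 39, 50, 54, 70, 83, 12, 24]
Step 2: min=12 at 6
  Swap: [9, 12, 50, 54, 70, 83, 39, 24]
Step 3: min=24 at 7
  Swap: [9, 12, 24, 54, 70, 83, 39, 50]

After 3 steps: [9, 12, 24, 54, 70, 83, 39, 50]


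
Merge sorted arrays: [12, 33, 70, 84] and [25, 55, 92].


Take 12 from A
Take 25 from B
Take 33 from A
Take 55 from B
Take 70 from A
Take 84 from A

Merged: [12, 25, 33, 55, 70, 84, 92]


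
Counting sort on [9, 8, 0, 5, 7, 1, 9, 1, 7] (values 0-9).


Input: [9, 8, 0, 5, 7, 1, 9, 1, 7]
Counts: [1, 2, 0, 0, 0, 1, 0, 2, 1, 2]

Sorted: [0, 1, 1, 5, 7, 7, 8, 9, 9]


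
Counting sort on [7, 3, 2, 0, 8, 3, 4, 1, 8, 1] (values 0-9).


Input: [7, 3, 2, 0, 8, 3, 4, 1, 8, 1]
Counts: [1, 2, 1, 2, 1, 0, 0, 1, 2, 0]

Sorted: [0, 1, 1, 2, 3, 3, 4, 7, 8, 8]


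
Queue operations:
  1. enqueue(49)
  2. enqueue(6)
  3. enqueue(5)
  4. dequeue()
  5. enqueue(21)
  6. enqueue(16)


enqueue(49) -> [49]
enqueue(6) -> [49, 6]
enqueue(5) -> [49, 6, 5]
dequeue()->49, [6, 5]
enqueue(21) -> [6, 5, 21]
enqueue(16) -> [6, 5, 21, 16]

Final queue: [6, 5, 21, 16]


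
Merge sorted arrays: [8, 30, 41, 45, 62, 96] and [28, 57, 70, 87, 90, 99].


Take 8 from A
Take 28 from B
Take 30 from A
Take 41 from A
Take 45 from A
Take 57 from B
Take 62 from A
Take 70 from B
Take 87 from B
Take 90 from B
Take 96 from A

Merged: [8, 28, 30, 41, 45, 57, 62, 70, 87, 90, 96, 99]


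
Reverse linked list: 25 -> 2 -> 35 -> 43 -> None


Step 1: curr=25, set curr.next=prev(None) | reversed so far: 25
Step 2: curr=2, set curr.next=prev(25) | reversed so far: 2 -> 25
Step 3: curr=35, set curr.next=prev(2) | reversed so far: 35 -> 2 -> 25
Step 4: curr=43, set curr.next=prev(35) | reversed so far: 43 -> 35 -> 2 -> 25

43 -> 35 -> 2 -> 25 -> None


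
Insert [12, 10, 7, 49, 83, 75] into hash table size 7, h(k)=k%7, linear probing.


Insert 12: h=5 -> slot 5
Insert 10: h=3 -> slot 3
Insert 7: h=0 -> slot 0
Insert 49: h=0, 1 probes -> slot 1
Insert 83: h=6 -> slot 6
Insert 75: h=5, 4 probes -> slot 2

Table: [7, 49, 75, 10, None, 12, 83]


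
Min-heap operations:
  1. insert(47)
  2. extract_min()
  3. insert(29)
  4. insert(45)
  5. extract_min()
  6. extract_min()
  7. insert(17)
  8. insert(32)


insert(47) -> [47]
extract_min()->47, []
insert(29) -> [29]
insert(45) -> [29, 45]
extract_min()->29, [45]
extract_min()->45, []
insert(17) -> [17]
insert(32) -> [17, 32]

Final heap: [17, 32]


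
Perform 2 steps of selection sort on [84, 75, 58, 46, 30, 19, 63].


Initial: [84, 75, 58, 46, 30, 19, 63]
Step 1: min=19 at 5
  Swap: [19, 75, 58, 46, 30, 84, 63]
Step 2: min=30 at 4
  Swap: [19, 30, 58, 46, 75, 84, 63]

After 2 steps: [19, 30, 58, 46, 75, 84, 63]


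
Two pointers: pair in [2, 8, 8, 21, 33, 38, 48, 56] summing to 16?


lo=0(2)+hi=7(56)=58
lo=0(2)+hi=6(48)=50
lo=0(2)+hi=5(38)=40
lo=0(2)+hi=4(33)=35
lo=0(2)+hi=3(21)=23
lo=0(2)+hi=2(8)=10
lo=1(8)+hi=2(8)=16

Yes: 8+8=16


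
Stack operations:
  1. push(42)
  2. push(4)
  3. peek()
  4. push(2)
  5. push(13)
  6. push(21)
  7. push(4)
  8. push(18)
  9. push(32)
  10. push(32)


push(42) -> [42]
push(4) -> [42, 4]
peek()->4
push(2) -> [42, 4, 2]
push(13) -> [42, 4, 2, 13]
push(21) -> [42, 4, 2, 13, 21]
push(4) -> [42, 4, 2, 13, 21, 4]
push(18) -> [42, 4, 2, 13, 21, 4, 18]
push(32) -> [42, 4, 2, 13, 21, 4, 18, 32]
push(32) -> [42, 4, 2, 13, 21, 4, 18, 32, 32]

Final stack: [42, 4, 2, 13, 21, 4, 18, 32, 32]


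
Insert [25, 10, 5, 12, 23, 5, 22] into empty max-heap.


Insert 25: [25]
Insert 10: [25, 10]
Insert 5: [25, 10, 5]
Insert 12: [25, 12, 5, 10]
Insert 23: [25, 23, 5, 10, 12]
Insert 5: [25, 23, 5, 10, 12, 5]
Insert 22: [25, 23, 22, 10, 12, 5, 5]

Final heap: [25, 23, 22, 10, 12, 5, 5]


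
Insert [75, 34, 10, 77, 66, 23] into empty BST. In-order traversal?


Insert 75: root
Insert 34: L from 75
Insert 10: L from 75 -> L from 34
Insert 77: R from 75
Insert 66: L from 75 -> R from 34
Insert 23: L from 75 -> L from 34 -> R from 10

In-order: [10, 23, 34, 66, 75, 77]


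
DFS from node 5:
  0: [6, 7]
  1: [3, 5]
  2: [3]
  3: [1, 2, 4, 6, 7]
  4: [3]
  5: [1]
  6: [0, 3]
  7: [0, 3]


Visit 5, push [1]
Visit 1, push [3]
Visit 3, push [7, 6, 4, 2]
Visit 2, push []
Visit 4, push []
Visit 6, push [0]
Visit 0, push [7]
Visit 7, push []

DFS order: [5, 1, 3, 2, 4, 6, 0, 7]


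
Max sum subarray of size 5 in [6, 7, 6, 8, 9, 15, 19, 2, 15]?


[0:5]: 36
[1:6]: 45
[2:7]: 57
[3:8]: 53
[4:9]: 60

Max: 60 at [4:9]


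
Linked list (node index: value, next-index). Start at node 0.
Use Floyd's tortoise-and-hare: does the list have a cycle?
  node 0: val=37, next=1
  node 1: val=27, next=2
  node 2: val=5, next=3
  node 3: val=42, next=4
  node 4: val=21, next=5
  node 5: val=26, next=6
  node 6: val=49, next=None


Floyd's tortoise (slow, +1) and hare (fast, +2):
  init: slow=0, fast=0
  step 1: slow=1, fast=2
  step 2: slow=2, fast=4
  step 3: slow=3, fast=6
  step 4: fast -> None, no cycle

Cycle: no


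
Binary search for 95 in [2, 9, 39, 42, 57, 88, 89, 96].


Step 1: lo=0, hi=7, mid=3, val=42
Step 2: lo=4, hi=7, mid=5, val=88
Step 3: lo=6, hi=7, mid=6, val=89
Step 4: lo=7, hi=7, mid=7, val=96

Not found


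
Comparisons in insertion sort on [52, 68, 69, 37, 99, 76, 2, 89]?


Algorithm: insertion sort
Input: [52, 68, 69, 37, 99, 76, 2, 89]
Sorted: [2, 37, 52, 68, 69, 76, 89, 99]

16


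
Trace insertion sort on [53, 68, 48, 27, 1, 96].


Initial: [53, 68, 48, 27, 1, 96]
Insert 68: [53, 68, 48, 27, 1, 96]
Insert 48: [48, 53, 68, 27, 1, 96]
Insert 27: [27, 48, 53, 68, 1, 96]
Insert 1: [1, 27, 48, 53, 68, 96]
Insert 96: [1, 27, 48, 53, 68, 96]

Sorted: [1, 27, 48, 53, 68, 96]


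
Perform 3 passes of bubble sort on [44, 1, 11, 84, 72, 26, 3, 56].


Initial: [44, 1, 11, 84, 72, 26, 3, 56]
Pass 1: [1, 11, 44, 72, 26, 3, 56, 84] (6 swaps)
Pass 2: [1, 11, 44, 26, 3, 56, 72, 84] (3 swaps)
Pass 3: [1, 11, 26, 3, 44, 56, 72, 84] (2 swaps)

After 3 passes: [1, 11, 26, 3, 44, 56, 72, 84]


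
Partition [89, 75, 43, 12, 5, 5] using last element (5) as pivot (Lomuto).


Pivot: 5
  5 <= 5: swap -> [5, 75, 43, 12, 89, 5]
Place pivot at 1: [5, 5, 43, 12, 89, 75]

Partitioned: [5, 5, 43, 12, 89, 75]


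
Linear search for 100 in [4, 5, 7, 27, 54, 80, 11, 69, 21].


i=0: 4!=100
i=1: 5!=100
i=2: 7!=100
i=3: 27!=100
i=4: 54!=100
i=5: 80!=100
i=6: 11!=100
i=7: 69!=100
i=8: 21!=100

Not found, 9 comps


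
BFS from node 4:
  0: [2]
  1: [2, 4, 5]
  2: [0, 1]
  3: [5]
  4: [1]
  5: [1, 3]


Visit 4, enqueue [1]
Visit 1, enqueue [2, 5]
Visit 2, enqueue [0]
Visit 5, enqueue [3]
Visit 0, enqueue []
Visit 3, enqueue []

BFS order: [4, 1, 2, 5, 0, 3]


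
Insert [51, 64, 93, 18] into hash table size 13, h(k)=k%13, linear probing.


Insert 51: h=12 -> slot 12
Insert 64: h=12, 1 probes -> slot 0
Insert 93: h=2 -> slot 2
Insert 18: h=5 -> slot 5

Table: [64, None, 93, None, None, 18, None, None, None, None, None, None, 51]


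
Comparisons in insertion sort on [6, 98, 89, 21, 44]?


Algorithm: insertion sort
Input: [6, 98, 89, 21, 44]
Sorted: [6, 21, 44, 89, 98]

9


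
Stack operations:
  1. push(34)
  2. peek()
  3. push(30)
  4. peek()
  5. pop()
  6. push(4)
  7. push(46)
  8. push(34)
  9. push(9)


push(34) -> [34]
peek()->34
push(30) -> [34, 30]
peek()->30
pop()->30, [34]
push(4) -> [34, 4]
push(46) -> [34, 4, 46]
push(34) -> [34, 4, 46, 34]
push(9) -> [34, 4, 46, 34, 9]

Final stack: [34, 4, 46, 34, 9]


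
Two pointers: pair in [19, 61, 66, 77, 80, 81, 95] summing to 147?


lo=0(19)+hi=6(95)=114
lo=1(61)+hi=6(95)=156
lo=1(61)+hi=5(81)=142
lo=2(66)+hi=5(81)=147

Yes: 66+81=147


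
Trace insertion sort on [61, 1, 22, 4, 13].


Initial: [61, 1, 22, 4, 13]
Insert 1: [1, 61, 22, 4, 13]
Insert 22: [1, 22, 61, 4, 13]
Insert 4: [1, 4, 22, 61, 13]
Insert 13: [1, 4, 13, 22, 61]

Sorted: [1, 4, 13, 22, 61]


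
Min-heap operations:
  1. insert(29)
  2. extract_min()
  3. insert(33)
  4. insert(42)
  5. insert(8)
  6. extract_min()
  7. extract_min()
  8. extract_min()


insert(29) -> [29]
extract_min()->29, []
insert(33) -> [33]
insert(42) -> [33, 42]
insert(8) -> [8, 42, 33]
extract_min()->8, [33, 42]
extract_min()->33, [42]
extract_min()->42, []

Final heap: []


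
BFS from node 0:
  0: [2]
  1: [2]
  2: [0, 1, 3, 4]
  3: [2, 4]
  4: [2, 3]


Visit 0, enqueue [2]
Visit 2, enqueue [1, 3, 4]
Visit 1, enqueue []
Visit 3, enqueue []
Visit 4, enqueue []

BFS order: [0, 2, 1, 3, 4]


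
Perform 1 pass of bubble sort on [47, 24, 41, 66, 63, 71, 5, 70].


Initial: [47, 24, 41, 66, 63, 71, 5, 70]
Pass 1: [24, 41, 47, 63, 66, 5, 70, 71] (5 swaps)

After 1 pass: [24, 41, 47, 63, 66, 5, 70, 71]


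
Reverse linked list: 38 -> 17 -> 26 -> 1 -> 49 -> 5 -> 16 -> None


Step 1: curr=38, set curr.next=prev(None) | reversed so far: 38
Step 2: curr=17, set curr.next=prev(38) | reversed so far: 17 -> 38
Step 3: curr=26, set curr.next=prev(17) | reversed so far: 26 -> 17 -> 38
Step 4: curr=1, set curr.next=prev(26) | reversed so far: 1 -> 26 -> 17 -> 38
Step 5: curr=49, set curr.next=prev(1) | reversed so far: 49 -> 1 -> 26 -> 17 -> 38
Step 6: curr=5, set curr.next=prev(49) | reversed so far: 5 -> 49 -> 1 -> 26 -> 17 -> 38
Step 7: curr=16, set curr.next=prev(5) | reversed so far: 16 -> 5 -> 49 -> 1 -> 26 -> 17 -> 38

16 -> 5 -> 49 -> 1 -> 26 -> 17 -> 38 -> None


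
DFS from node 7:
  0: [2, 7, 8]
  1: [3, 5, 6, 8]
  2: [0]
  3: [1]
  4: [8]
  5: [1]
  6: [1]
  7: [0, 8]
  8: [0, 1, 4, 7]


Visit 7, push [8, 0]
Visit 0, push [8, 2]
Visit 2, push []
Visit 8, push [4, 1]
Visit 1, push [6, 5, 3]
Visit 3, push []
Visit 5, push []
Visit 6, push []
Visit 4, push []

DFS order: [7, 0, 2, 8, 1, 3, 5, 6, 4]


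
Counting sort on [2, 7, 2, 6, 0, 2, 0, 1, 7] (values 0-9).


Input: [2, 7, 2, 6, 0, 2, 0, 1, 7]
Counts: [2, 1, 3, 0, 0, 0, 1, 2, 0, 0]

Sorted: [0, 0, 1, 2, 2, 2, 6, 7, 7]


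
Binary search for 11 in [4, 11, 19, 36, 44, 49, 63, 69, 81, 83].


Step 1: lo=0, hi=9, mid=4, val=44
Step 2: lo=0, hi=3, mid=1, val=11

Found at index 1


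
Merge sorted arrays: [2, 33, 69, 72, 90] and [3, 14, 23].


Take 2 from A
Take 3 from B
Take 14 from B
Take 23 from B

Merged: [2, 3, 14, 23, 33, 69, 72, 90]


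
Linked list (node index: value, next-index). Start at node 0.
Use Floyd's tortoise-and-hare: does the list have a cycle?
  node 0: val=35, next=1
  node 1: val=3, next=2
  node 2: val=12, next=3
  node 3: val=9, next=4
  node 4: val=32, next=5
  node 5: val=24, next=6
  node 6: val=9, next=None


Floyd's tortoise (slow, +1) and hare (fast, +2):
  init: slow=0, fast=0
  step 1: slow=1, fast=2
  step 2: slow=2, fast=4
  step 3: slow=3, fast=6
  step 4: fast -> None, no cycle

Cycle: no


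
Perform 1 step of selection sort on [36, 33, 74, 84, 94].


Initial: [36, 33, 74, 84, 94]
Step 1: min=33 at 1
  Swap: [33, 36, 74, 84, 94]

After 1 step: [33, 36, 74, 84, 94]


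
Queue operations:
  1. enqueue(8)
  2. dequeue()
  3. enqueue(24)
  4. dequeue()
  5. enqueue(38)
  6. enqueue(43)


enqueue(8) -> [8]
dequeue()->8, []
enqueue(24) -> [24]
dequeue()->24, []
enqueue(38) -> [38]
enqueue(43) -> [38, 43]

Final queue: [38, 43]


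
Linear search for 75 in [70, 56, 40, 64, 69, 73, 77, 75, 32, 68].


i=0: 70!=75
i=1: 56!=75
i=2: 40!=75
i=3: 64!=75
i=4: 69!=75
i=5: 73!=75
i=6: 77!=75
i=7: 75==75 found!

Found at 7, 8 comps


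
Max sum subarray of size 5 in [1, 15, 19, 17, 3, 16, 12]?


[0:5]: 55
[1:6]: 70
[2:7]: 67

Max: 70 at [1:6]


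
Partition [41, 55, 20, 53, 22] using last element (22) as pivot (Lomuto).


Pivot: 22
  20 <= 22: swap -> [20, 55, 41, 53, 22]
Place pivot at 1: [20, 22, 41, 53, 55]

Partitioned: [20, 22, 41, 53, 55]


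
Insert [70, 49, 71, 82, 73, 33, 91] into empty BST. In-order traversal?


Insert 70: root
Insert 49: L from 70
Insert 71: R from 70
Insert 82: R from 70 -> R from 71
Insert 73: R from 70 -> R from 71 -> L from 82
Insert 33: L from 70 -> L from 49
Insert 91: R from 70 -> R from 71 -> R from 82

In-order: [33, 49, 70, 71, 73, 82, 91]


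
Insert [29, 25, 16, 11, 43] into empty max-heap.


Insert 29: [29]
Insert 25: [29, 25]
Insert 16: [29, 25, 16]
Insert 11: [29, 25, 16, 11]
Insert 43: [43, 29, 16, 11, 25]

Final heap: [43, 29, 16, 11, 25]


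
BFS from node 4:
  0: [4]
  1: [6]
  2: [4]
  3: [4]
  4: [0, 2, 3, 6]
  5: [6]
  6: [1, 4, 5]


Visit 4, enqueue [0, 2, 3, 6]
Visit 0, enqueue []
Visit 2, enqueue []
Visit 3, enqueue []
Visit 6, enqueue [1, 5]
Visit 1, enqueue []
Visit 5, enqueue []

BFS order: [4, 0, 2, 3, 6, 1, 5]


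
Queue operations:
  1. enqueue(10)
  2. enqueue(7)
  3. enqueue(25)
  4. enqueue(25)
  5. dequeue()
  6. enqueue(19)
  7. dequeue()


enqueue(10) -> [10]
enqueue(7) -> [10, 7]
enqueue(25) -> [10, 7, 25]
enqueue(25) -> [10, 7, 25, 25]
dequeue()->10, [7, 25, 25]
enqueue(19) -> [7, 25, 25, 19]
dequeue()->7, [25, 25, 19]

Final queue: [25, 25, 19]


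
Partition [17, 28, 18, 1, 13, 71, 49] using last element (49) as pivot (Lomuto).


Pivot: 49
  17 <= 49: advance i (no swap)
  28 <= 49: advance i (no swap)
  18 <= 49: advance i (no swap)
  1 <= 49: advance i (no swap)
  13 <= 49: advance i (no swap)
Place pivot at 5: [17, 28, 18, 1, 13, 49, 71]

Partitioned: [17, 28, 18, 1, 13, 49, 71]


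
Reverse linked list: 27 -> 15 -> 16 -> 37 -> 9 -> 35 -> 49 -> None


Step 1: curr=27, set curr.next=prev(None) | reversed so far: 27
Step 2: curr=15, set curr.next=prev(27) | reversed so far: 15 -> 27
Step 3: curr=16, set curr.next=prev(15) | reversed so far: 16 -> 15 -> 27
Step 4: curr=37, set curr.next=prev(16) | reversed so far: 37 -> 16 -> 15 -> 27
Step 5: curr=9, set curr.next=prev(37) | reversed so far: 9 -> 37 -> 16 -> 15 -> 27
Step 6: curr=35, set curr.next=prev(9) | reversed so far: 35 -> 9 -> 37 -> 16 -> 15 -> 27
Step 7: curr=49, set curr.next=prev(35) | reversed so far: 49 -> 35 -> 9 -> 37 -> 16 -> 15 -> 27

49 -> 35 -> 9 -> 37 -> 16 -> 15 -> 27 -> None


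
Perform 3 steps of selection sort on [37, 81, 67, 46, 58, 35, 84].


Initial: [37, 81, 67, 46, 58, 35, 84]
Step 1: min=35 at 5
  Swap: [35, 81, 67, 46, 58, 37, 84]
Step 2: min=37 at 5
  Swap: [35, 37, 67, 46, 58, 81, 84]
Step 3: min=46 at 3
  Swap: [35, 37, 46, 67, 58, 81, 84]

After 3 steps: [35, 37, 46, 67, 58, 81, 84]


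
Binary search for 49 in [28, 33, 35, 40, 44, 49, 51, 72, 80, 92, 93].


Step 1: lo=0, hi=10, mid=5, val=49

Found at index 5


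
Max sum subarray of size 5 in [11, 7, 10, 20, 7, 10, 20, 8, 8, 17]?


[0:5]: 55
[1:6]: 54
[2:7]: 67
[3:8]: 65
[4:9]: 53
[5:10]: 63

Max: 67 at [2:7]


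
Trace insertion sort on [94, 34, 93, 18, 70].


Initial: [94, 34, 93, 18, 70]
Insert 34: [34, 94, 93, 18, 70]
Insert 93: [34, 93, 94, 18, 70]
Insert 18: [18, 34, 93, 94, 70]
Insert 70: [18, 34, 70, 93, 94]

Sorted: [18, 34, 70, 93, 94]


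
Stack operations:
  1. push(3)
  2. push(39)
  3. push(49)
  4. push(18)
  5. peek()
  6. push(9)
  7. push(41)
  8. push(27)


push(3) -> [3]
push(39) -> [3, 39]
push(49) -> [3, 39, 49]
push(18) -> [3, 39, 49, 18]
peek()->18
push(9) -> [3, 39, 49, 18, 9]
push(41) -> [3, 39, 49, 18, 9, 41]
push(27) -> [3, 39, 49, 18, 9, 41, 27]

Final stack: [3, 39, 49, 18, 9, 41, 27]


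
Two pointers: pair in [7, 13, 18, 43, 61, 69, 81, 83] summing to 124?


lo=0(7)+hi=7(83)=90
lo=1(13)+hi=7(83)=96
lo=2(18)+hi=7(83)=101
lo=3(43)+hi=7(83)=126
lo=3(43)+hi=6(81)=124

Yes: 43+81=124


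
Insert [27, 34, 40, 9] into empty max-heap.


Insert 27: [27]
Insert 34: [34, 27]
Insert 40: [40, 27, 34]
Insert 9: [40, 27, 34, 9]

Final heap: [40, 27, 34, 9]


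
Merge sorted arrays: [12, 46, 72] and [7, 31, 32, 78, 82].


Take 7 from B
Take 12 from A
Take 31 from B
Take 32 from B
Take 46 from A
Take 72 from A

Merged: [7, 12, 31, 32, 46, 72, 78, 82]


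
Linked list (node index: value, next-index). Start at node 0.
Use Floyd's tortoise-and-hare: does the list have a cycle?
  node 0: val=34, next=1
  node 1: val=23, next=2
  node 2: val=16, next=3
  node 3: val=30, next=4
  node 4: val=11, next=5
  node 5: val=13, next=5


Floyd's tortoise (slow, +1) and hare (fast, +2):
  init: slow=0, fast=0
  step 1: slow=1, fast=2
  step 2: slow=2, fast=4
  step 3: slow=3, fast=5
  step 4: slow=4, fast=5
  step 5: slow=5, fast=5
  slow == fast at node 5: cycle detected

Cycle: yes


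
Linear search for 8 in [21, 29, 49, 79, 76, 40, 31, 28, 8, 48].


i=0: 21!=8
i=1: 29!=8
i=2: 49!=8
i=3: 79!=8
i=4: 76!=8
i=5: 40!=8
i=6: 31!=8
i=7: 28!=8
i=8: 8==8 found!

Found at 8, 9 comps


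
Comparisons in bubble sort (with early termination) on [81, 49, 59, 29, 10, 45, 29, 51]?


Algorithm: bubble sort (with early termination)
Input: [81, 49, 59, 29, 10, 45, 29, 51]
Sorted: [10, 29, 29, 45, 49, 51, 59, 81]

25


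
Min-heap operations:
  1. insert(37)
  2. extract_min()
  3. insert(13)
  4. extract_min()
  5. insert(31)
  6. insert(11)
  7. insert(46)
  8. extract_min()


insert(37) -> [37]
extract_min()->37, []
insert(13) -> [13]
extract_min()->13, []
insert(31) -> [31]
insert(11) -> [11, 31]
insert(46) -> [11, 31, 46]
extract_min()->11, [31, 46]

Final heap: [31, 46]


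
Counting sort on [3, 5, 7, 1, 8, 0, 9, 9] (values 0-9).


Input: [3, 5, 7, 1, 8, 0, 9, 9]
Counts: [1, 1, 0, 1, 0, 1, 0, 1, 1, 2]

Sorted: [0, 1, 3, 5, 7, 8, 9, 9]


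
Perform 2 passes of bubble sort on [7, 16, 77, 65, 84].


Initial: [7, 16, 77, 65, 84]
Pass 1: [7, 16, 65, 77, 84] (1 swaps)
Pass 2: [7, 16, 65, 77, 84] (0 swaps)

After 2 passes: [7, 16, 65, 77, 84]


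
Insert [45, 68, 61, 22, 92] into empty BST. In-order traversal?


Insert 45: root
Insert 68: R from 45
Insert 61: R from 45 -> L from 68
Insert 22: L from 45
Insert 92: R from 45 -> R from 68

In-order: [22, 45, 61, 68, 92]


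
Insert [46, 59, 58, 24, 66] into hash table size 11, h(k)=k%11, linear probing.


Insert 46: h=2 -> slot 2
Insert 59: h=4 -> slot 4
Insert 58: h=3 -> slot 3
Insert 24: h=2, 3 probes -> slot 5
Insert 66: h=0 -> slot 0

Table: [66, None, 46, 58, 59, 24, None, None, None, None, None]


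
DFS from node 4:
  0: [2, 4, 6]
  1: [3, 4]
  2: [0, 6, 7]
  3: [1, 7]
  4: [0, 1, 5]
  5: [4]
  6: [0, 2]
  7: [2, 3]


Visit 4, push [5, 1, 0]
Visit 0, push [6, 2]
Visit 2, push [7, 6]
Visit 6, push []
Visit 7, push [3]
Visit 3, push [1]
Visit 1, push []
Visit 5, push []

DFS order: [4, 0, 2, 6, 7, 3, 1, 5]


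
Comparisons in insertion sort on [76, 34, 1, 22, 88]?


Algorithm: insertion sort
Input: [76, 34, 1, 22, 88]
Sorted: [1, 22, 34, 76, 88]

7


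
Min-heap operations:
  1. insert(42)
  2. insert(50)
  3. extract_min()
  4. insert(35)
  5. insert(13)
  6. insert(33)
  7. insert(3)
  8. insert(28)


insert(42) -> [42]
insert(50) -> [42, 50]
extract_min()->42, [50]
insert(35) -> [35, 50]
insert(13) -> [13, 50, 35]
insert(33) -> [13, 33, 35, 50]
insert(3) -> [3, 13, 35, 50, 33]
insert(28) -> [3, 13, 28, 50, 33, 35]

Final heap: [3, 13, 28, 50, 33, 35]


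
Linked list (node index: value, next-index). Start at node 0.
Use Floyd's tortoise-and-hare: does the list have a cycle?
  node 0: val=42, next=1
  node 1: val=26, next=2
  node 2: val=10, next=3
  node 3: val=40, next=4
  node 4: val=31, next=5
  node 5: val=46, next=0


Floyd's tortoise (slow, +1) and hare (fast, +2):
  init: slow=0, fast=0
  step 1: slow=1, fast=2
  step 2: slow=2, fast=4
  step 3: slow=3, fast=0
  step 4: slow=4, fast=2
  step 5: slow=5, fast=4
  step 6: slow=0, fast=0
  slow == fast at node 0: cycle detected

Cycle: yes


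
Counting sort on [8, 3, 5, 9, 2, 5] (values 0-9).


Input: [8, 3, 5, 9, 2, 5]
Counts: [0, 0, 1, 1, 0, 2, 0, 0, 1, 1]

Sorted: [2, 3, 5, 5, 8, 9]


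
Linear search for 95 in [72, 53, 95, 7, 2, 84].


i=0: 72!=95
i=1: 53!=95
i=2: 95==95 found!

Found at 2, 3 comps


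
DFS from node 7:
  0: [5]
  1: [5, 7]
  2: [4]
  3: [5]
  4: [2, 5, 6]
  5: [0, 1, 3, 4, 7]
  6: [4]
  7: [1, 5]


Visit 7, push [5, 1]
Visit 1, push [5]
Visit 5, push [4, 3, 0]
Visit 0, push []
Visit 3, push []
Visit 4, push [6, 2]
Visit 2, push []
Visit 6, push []

DFS order: [7, 1, 5, 0, 3, 4, 2, 6]
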